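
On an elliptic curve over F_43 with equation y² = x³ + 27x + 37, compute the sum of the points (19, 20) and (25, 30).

(40, 31)

(19, 20) + (25, 30). λ = (30 - 20)/(25 - 19) ≡ 10/6 mod 43. 6⁻¹ ≡ 36 (mod 43) since 6·36 = 216 ≡ 1, so λ ≡ 16.
  x = λ² - 19 - 25 = 256 - 44 ≡ 40; y = λ·(19 - 40) - 20 ≡ 31. → (40, 31)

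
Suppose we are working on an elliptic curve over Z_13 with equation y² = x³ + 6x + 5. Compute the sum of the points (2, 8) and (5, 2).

(2, 8) + (5, 2). λ = (2 - 8)/(5 - 2) ≡ 7/3 mod 13. 3⁻¹ ≡ 9 (mod 13) since 3·9 = 27 ≡ 1, so λ ≡ 11.
  x = λ² - 2 - 5 = 121 - 7 ≡ 10; y = λ·(2 - 10) - 8 ≡ 8. → (10, 8)

(10, 8)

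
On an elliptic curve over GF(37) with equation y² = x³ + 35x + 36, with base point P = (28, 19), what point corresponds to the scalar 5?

Repeated addition: build up to 5P.
2P: tangent at (28, 19): λ = (3·28² + 35)/(2·19) ≡ 19/1. 1⁻¹ ≡ 1 (mod 37), so λ ≡ 19·1 ≡ 19.
  x = λ² - 28 - 28 = 361 - 56 ≡ 9; y = λ·(28 - 9) - 19 ≡ 9. → (9, 9)
3P: (9, 9) + (28, 19). λ = (19 - 9)/(28 - 9) ≡ 10/19 mod 37. 19⁻¹ ≡ 2 (mod 37) since 19·2 = 38 ≡ 1, so λ ≡ 20.
  x = λ² - 9 - 28 = 400 - 37 ≡ 30; y = λ·(9 - 30) - 9 ≡ 15. → (30, 15)
4P: (30, 15) + (28, 19). λ = (19 - 15)/(28 - 30) ≡ 4/35 mod 37. 35⁻¹ ≡ 18 (mod 37), so λ ≡ 35.
  x = λ² - 30 - 28 = 1225 - 58 ≡ 20; y = λ·(30 - 20) - 15 ≡ 2. → (20, 2)
5P: (20, 2) + (28, 19). λ = (19 - 2)/(28 - 20) ≡ 17/8 mod 37. 8⁻¹ ≡ 14 (mod 37), so λ ≡ 16.
  x = λ² - 20 - 28 = 256 - 48 ≡ 23; y = λ·(20 - 23) - 2 ≡ 24. → (23, 24)

(23, 24)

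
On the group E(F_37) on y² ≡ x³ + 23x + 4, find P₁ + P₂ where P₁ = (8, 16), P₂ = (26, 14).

(19, 14)

(8, 16) + (26, 14). λ = (14 - 16)/(26 - 8) ≡ 35/18 mod 37. 18⁻¹ ≡ 35 (mod 37), so λ ≡ 4.
  x = λ² - 8 - 26 = 16 - 34 ≡ 19; y = λ·(8 - 19) - 16 ≡ 14. → (19, 14)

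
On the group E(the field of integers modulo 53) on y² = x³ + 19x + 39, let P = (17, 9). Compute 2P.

(30, 46)

tangent at (17, 9): λ = (3·17² + 19)/(2·9) ≡ 38/18. 18⁻¹ ≡ 3 (mod 53), so λ ≡ 38·3 ≡ 8.
  x = λ² - 17 - 17 = 64 - 34 ≡ 30; y = λ·(17 - 30) - 9 ≡ 46. → (30, 46)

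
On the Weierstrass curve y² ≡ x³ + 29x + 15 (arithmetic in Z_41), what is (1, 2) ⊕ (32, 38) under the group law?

(1, 2) + (32, 38). λ = (38 - 2)/(32 - 1) ≡ 36/31 mod 41. 31⁻¹ ≡ 4 (mod 41) since 31·4 = 124 ≡ 1, so λ ≡ 21.
  x = λ² - 1 - 32 = 441 - 33 ≡ 39; y = λ·(1 - 39) - 2 ≡ 20. → (39, 20)

(39, 20)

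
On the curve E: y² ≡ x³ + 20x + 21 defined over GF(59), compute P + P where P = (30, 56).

tangent at (30, 56): λ = (3·30² + 20)/(2·56) ≡ 6/53. 53⁻¹ ≡ 49 (mod 59), so λ ≡ 6·49 ≡ 58.
  x = λ² - 30 - 30 = 3364 - 60 ≡ 0; y = λ·(30 - 0) - 56 ≡ 32. → (0, 32)

(0, 32)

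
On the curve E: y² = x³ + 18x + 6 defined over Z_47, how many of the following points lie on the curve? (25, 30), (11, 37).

(25, 30): 30² ≡ 7, rhs ≡ 7 → on.
(11, 37): 37² ≡ 6, rhs ≡ 31 → off.

1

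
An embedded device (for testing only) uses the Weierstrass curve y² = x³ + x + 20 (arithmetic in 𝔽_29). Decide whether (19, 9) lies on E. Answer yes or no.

y² = 9² ≡ 23; x³ + 1x + 20 = 6898 ≡ 25 (mod 29). 23 ≠ 25.

no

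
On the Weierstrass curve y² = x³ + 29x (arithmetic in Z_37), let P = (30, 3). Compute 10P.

Double-and-add on 10 = (1010)₂. Start with P = (30, 3) for the leading 1-bit.
double: tangent at (30, 3): λ = (3·30² + 29)/(2·3) ≡ 28/6. 6⁻¹ ≡ 31 (mod 37) since 6·31 = 186 ≡ 1, so λ ≡ 28·31 ≡ 17.
  x = λ² - 30 - 30 = 289 - 60 ≡ 7; y = λ·(30 - 7) - 3 ≡ 18. → (7, 18)
double: tangent at (7, 18): λ = (3·7² + 29)/(2·18) ≡ 28/36. 36⁻¹ ≡ 36 (mod 37), so λ ≡ 28·36 ≡ 9.
  x = λ² - 7 - 7 = 81 - 14 ≡ 30; y = λ·(7 - 30) - 18 ≡ 34. → (30, 34)
add P: (30, 34) + (30, 3): same x and y₁ ≡ -y₂, so the sum is O.
double: O + O = O (identity).

O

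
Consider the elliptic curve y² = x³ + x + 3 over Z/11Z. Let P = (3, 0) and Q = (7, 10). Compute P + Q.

(3, 0) + (7, 10). λ = (10 - 0)/(7 - 3) ≡ 10/4 mod 11. 4⁻¹ ≡ 3 (mod 11) since 4·3 = 12 ≡ 1, so λ ≡ 8.
  x = λ² - 3 - 7 = 64 - 10 ≡ 10; y = λ·(3 - 10) - 0 ≡ 10. → (10, 10)

(10, 10)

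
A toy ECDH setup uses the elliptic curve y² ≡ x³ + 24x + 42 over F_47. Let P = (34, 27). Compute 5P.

Repeated addition: build up to 5P.
2P: tangent at (34, 27): λ = (3·34² + 24)/(2·27) ≡ 14/7. 7⁻¹ ≡ 27 (mod 47), so λ ≡ 14·27 ≡ 2.
  x = λ² - 34 - 34 = 4 - 68 ≡ 30; y = λ·(34 - 30) - 27 ≡ 28. → (30, 28)
3P: (30, 28) + (34, 27). λ = (27 - 28)/(34 - 30) ≡ 46/4 mod 47. 4⁻¹ ≡ 12 (mod 47), so λ ≡ 35.
  x = λ² - 30 - 34 = 1225 - 64 ≡ 33; y = λ·(30 - 33) - 28 ≡ 8. → (33, 8)
4P: (33, 8) + (34, 27). λ = (27 - 8)/(34 - 33) ≡ 19/1 mod 47. 1⁻¹ ≡ 1 (mod 47), so λ ≡ 19.
  x = λ² - 33 - 34 = 361 - 67 ≡ 12; y = λ·(33 - 12) - 8 ≡ 15. → (12, 15)
5P: (12, 15) + (34, 27). λ = (27 - 15)/(34 - 12) ≡ 12/22 mod 47. 22⁻¹ ≡ 15 (mod 47), so λ ≡ 39.
  x = λ² - 12 - 34 = 1521 - 46 ≡ 18; y = λ·(12 - 18) - 15 ≡ 33. → (18, 33)

(18, 33)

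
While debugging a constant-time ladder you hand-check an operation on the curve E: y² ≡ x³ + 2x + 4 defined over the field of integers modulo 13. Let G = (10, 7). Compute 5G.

(9, 7)

Repeated addition: build up to 5G.
2G: tangent at (10, 7): λ = (3·10² + 2)/(2·7) ≡ 3/1. 1⁻¹ ≡ 1 (mod 13), so λ ≡ 3·1 ≡ 3.
  x = λ² - 10 - 10 = 9 - 20 ≡ 2; y = λ·(10 - 2) - 7 ≡ 4. → (2, 4)
3G: (2, 4) + (10, 7). λ = (7 - 4)/(10 - 2) ≡ 3/8 mod 13. 8⁻¹ ≡ 5 (mod 13), so λ ≡ 2.
  x = λ² - 2 - 10 = 4 - 12 ≡ 5; y = λ·(2 - 5) - 4 ≡ 3. → (5, 3)
4G: (5, 3) + (10, 7). λ = (7 - 3)/(10 - 5) ≡ 4/5 mod 13. 5⁻¹ ≡ 8 (mod 13), so λ ≡ 6.
  x = λ² - 5 - 10 = 36 - 15 ≡ 8; y = λ·(5 - 8) - 3 ≡ 5. → (8, 5)
5G: (8, 5) + (10, 7). λ = (7 - 5)/(10 - 8) ≡ 2/2 mod 13. 2⁻¹ ≡ 7 (mod 13), so λ ≡ 1.
  x = λ² - 8 - 10 = 1 - 18 ≡ 9; y = λ·(8 - 9) - 5 ≡ 7. → (9, 7)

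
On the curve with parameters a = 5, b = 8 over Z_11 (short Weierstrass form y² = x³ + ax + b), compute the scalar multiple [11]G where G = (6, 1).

Double-and-add on 11 = (1011)₂. Start with G = (6, 1) for the leading 1-bit.
double: tangent at (6, 1): λ = (3·6² + 5)/(2·1) ≡ 3/2. 2⁻¹ ≡ 6 (mod 11), so λ ≡ 3·6 ≡ 7.
  x = λ² - 6 - 6 = 49 - 12 ≡ 4; y = λ·(6 - 4) - 1 ≡ 2. → (4, 2)
double: tangent at (4, 2): λ = (3·4² + 5)/(2·2) ≡ 9/4. 4⁻¹ ≡ 3 (mod 11) since 4·3 = 12 ≡ 1, so λ ≡ 9·3 ≡ 5.
  x = λ² - 4 - 4 = 25 - 8 ≡ 6; y = λ·(4 - 6) - 2 ≡ 10. → (6, 10)
add G: (6, 10) + (6, 1): same x and y₁ ≡ -y₂, so the sum is ∞.
double: ∞ + ∞ = ∞ (identity).
add G: ∞ + (6, 1) = (6, 1) (identity).

(6, 1)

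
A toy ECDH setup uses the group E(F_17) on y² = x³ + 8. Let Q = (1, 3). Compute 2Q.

(11, 9)

tangent at (1, 3): λ = (3·1² + 0)/(2·3) ≡ 3/6. 6⁻¹ ≡ 3 (mod 17) since 6·3 = 18 ≡ 1, so λ ≡ 3·3 ≡ 9.
  x = λ² - 1 - 1 = 81 - 2 ≡ 11; y = λ·(1 - 11) - 3 ≡ 9. → (11, 9)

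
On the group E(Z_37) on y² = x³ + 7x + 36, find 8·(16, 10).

Write P = (16, 10).
Repeated addition: build up to 8P.
2P: tangent at (16, 10): λ = (3·16² + 7)/(2·10) ≡ 35/20. 20⁻¹ ≡ 13 (mod 37), so λ ≡ 35·13 ≡ 11.
  x = λ² - 16 - 16 = 121 - 32 ≡ 15; y = λ·(16 - 15) - 10 ≡ 1. → (15, 1)
3P: (15, 1) + (16, 10). λ = (10 - 1)/(16 - 15) ≡ 9/1 mod 37. 1⁻¹ ≡ 1 (mod 37), so λ ≡ 9.
  x = λ² - 15 - 16 = 81 - 31 ≡ 13; y = λ·(15 - 13) - 1 ≡ 17. → (13, 17)
4P: (13, 17) + (16, 10). λ = (10 - 17)/(16 - 13) ≡ 30/3 mod 37. 3⁻¹ ≡ 25 (mod 37), so λ ≡ 10.
  x = λ² - 13 - 16 = 100 - 29 ≡ 34; y = λ·(13 - 34) - 17 ≡ 32. → (34, 32)
5P: (34, 32) + (16, 10). λ = (10 - 32)/(16 - 34) ≡ 15/19 mod 37. 19⁻¹ ≡ 2 (mod 37), so λ ≡ 30.
  x = λ² - 34 - 16 = 900 - 50 ≡ 36; y = λ·(34 - 36) - 32 ≡ 19. → (36, 19)
6P: (36, 19) + (16, 10). λ = (10 - 19)/(16 - 36) ≡ 28/17 mod 37. 17⁻¹ ≡ 24 (mod 37) since 17·24 = 408 ≡ 1, so λ ≡ 6.
  x = λ² - 36 - 16 = 36 - 52 ≡ 21; y = λ·(36 - 21) - 19 ≡ 34. → (21, 34)
7P: (21, 34) + (16, 10). λ = (10 - 34)/(16 - 21) ≡ 13/32 mod 37. 32⁻¹ ≡ 22 (mod 37), so λ ≡ 27.
  x = λ² - 21 - 16 = 729 - 37 ≡ 26; y = λ·(21 - 26) - 34 ≡ 16. → (26, 16)
8P: (26, 16) + (16, 10). λ = (10 - 16)/(16 - 26) ≡ 31/27 mod 37. 27⁻¹ ≡ 11 (mod 37) since 27·11 = 297 ≡ 1, so λ ≡ 8.
  x = λ² - 26 - 16 = 64 - 42 ≡ 22; y = λ·(26 - 22) - 16 ≡ 16. → (22, 16)

(22, 16)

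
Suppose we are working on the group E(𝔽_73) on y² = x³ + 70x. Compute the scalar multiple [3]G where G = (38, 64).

(41, 18)

Repeated addition: build up to 3G.
2G: tangent at (38, 64): λ = (3·38² + 70)/(2·64) ≡ 22/55. 55⁻¹ ≡ 4 (mod 73), so λ ≡ 22·4 ≡ 15.
  x = λ² - 38 - 38 = 225 - 76 ≡ 3; y = λ·(38 - 3) - 64 ≡ 23. → (3, 23)
3G: (3, 23) + (38, 64). λ = (64 - 23)/(38 - 3) ≡ 41/35 mod 73. 35⁻¹ ≡ 48 (mod 73), so λ ≡ 70.
  x = λ² - 3 - 38 = 4900 - 41 ≡ 41; y = λ·(3 - 41) - 23 ≡ 18. → (41, 18)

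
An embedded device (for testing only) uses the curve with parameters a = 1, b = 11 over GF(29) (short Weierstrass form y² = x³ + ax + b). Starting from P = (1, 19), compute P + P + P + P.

Repeated addition: build up to 4P.
2P: tangent at (1, 19): λ = (3·1² + 1)/(2·19) ≡ 4/9. 9⁻¹ ≡ 13 (mod 29) since 9·13 = 117 ≡ 1, so λ ≡ 4·13 ≡ 23.
  x = λ² - 1 - 1 = 529 - 2 ≡ 5; y = λ·(1 - 5) - 19 ≡ 5. → (5, 5)
3P: (5, 5) + (1, 19). λ = (19 - 5)/(1 - 5) ≡ 14/25 mod 29. 25⁻¹ ≡ 7 (mod 29), so λ ≡ 11.
  x = λ² - 5 - 1 = 121 - 6 ≡ 28; y = λ·(5 - 28) - 5 ≡ 3. → (28, 3)
4P: (28, 3) + (1, 19). λ = (19 - 3)/(1 - 28) ≡ 16/2 mod 29. 2⁻¹ ≡ 15 (mod 29), so λ ≡ 8.
  x = λ² - 28 - 1 = 64 - 29 ≡ 6; y = λ·(28 - 6) - 3 ≡ 28. → (6, 28)

(6, 28)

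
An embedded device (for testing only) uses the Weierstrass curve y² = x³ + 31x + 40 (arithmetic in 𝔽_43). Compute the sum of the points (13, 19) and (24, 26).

(13, 19) + (24, 26). λ = (26 - 19)/(24 - 13) ≡ 7/11 mod 43. 11⁻¹ ≡ 4 (mod 43), so λ ≡ 28.
  x = λ² - 13 - 24 = 784 - 37 ≡ 16; y = λ·(13 - 16) - 19 ≡ 26. → (16, 26)

(16, 26)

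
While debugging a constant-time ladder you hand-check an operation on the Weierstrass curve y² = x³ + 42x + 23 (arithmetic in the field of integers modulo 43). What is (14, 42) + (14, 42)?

(39, 7)

tangent at (14, 42): λ = (3·14² + 42)/(2·42) ≡ 28/41. 41⁻¹ ≡ 21 (mod 43) since 41·21 = 861 ≡ 1, so λ ≡ 28·21 ≡ 29.
  x = λ² - 14 - 14 = 841 - 28 ≡ 39; y = λ·(14 - 39) - 42 ≡ 7. → (39, 7)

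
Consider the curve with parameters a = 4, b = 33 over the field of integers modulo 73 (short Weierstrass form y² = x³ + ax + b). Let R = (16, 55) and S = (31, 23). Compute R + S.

(16, 55) + (31, 23). λ = (23 - 55)/(31 - 16) ≡ 41/15 mod 73. 15⁻¹ ≡ 39 (mod 73), so λ ≡ 66.
  x = λ² - 16 - 31 = 4356 - 47 ≡ 2; y = λ·(16 - 2) - 55 ≡ 66. → (2, 66)

(2, 66)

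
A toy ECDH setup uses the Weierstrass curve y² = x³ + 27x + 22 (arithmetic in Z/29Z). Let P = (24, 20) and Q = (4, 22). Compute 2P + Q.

(8, 24)

First 2P:
Repeated addition: build up to 2P.
2P: tangent at (24, 20): λ = (3·24² + 27)/(2·20) ≡ 15/11. 11⁻¹ ≡ 8 (mod 29), so λ ≡ 15·8 ≡ 4.
  x = λ² - 24 - 24 = 16 - 48 ≡ 26; y = λ·(24 - 26) - 20 ≡ 1. → (26, 1)
2P = (26, 1).
Finally 2P + Q:
(26, 1) + (4, 22). λ = (22 - 1)/(4 - 26) ≡ 21/7 mod 29. 7⁻¹ ≡ 25 (mod 29), so λ ≡ 3.
  x = λ² - 26 - 4 = 9 - 30 ≡ 8; y = λ·(26 - 8) - 1 ≡ 24. → (8, 24)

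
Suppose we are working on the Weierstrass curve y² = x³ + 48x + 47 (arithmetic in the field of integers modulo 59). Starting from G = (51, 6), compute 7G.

(14, 10)

Repeated addition: build up to 7G.
2G: tangent at (51, 6): λ = (3·51² + 48)/(2·6) ≡ 4/12. 12⁻¹ ≡ 5 (mod 59), so λ ≡ 4·5 ≡ 20.
  x = λ² - 51 - 51 = 400 - 102 ≡ 3; y = λ·(51 - 3) - 6 ≡ 10. → (3, 10)
3G: (3, 10) + (51, 6). λ = (6 - 10)/(51 - 3) ≡ 55/48 mod 59. 48⁻¹ ≡ 16 (mod 59) since 48·16 = 768 ≡ 1, so λ ≡ 54.
  x = λ² - 3 - 51 = 2916 - 54 ≡ 30; y = λ·(3 - 30) - 10 ≡ 7. → (30, 7)
4G: (30, 7) + (51, 6). λ = (6 - 7)/(51 - 30) ≡ 58/21 mod 59. 21⁻¹ ≡ 45 (mod 59), so λ ≡ 14.
  x = λ² - 30 - 51 = 196 - 81 ≡ 56; y = λ·(30 - 56) - 7 ≡ 42. → (56, 42)
5G: (56, 42) + (51, 6). λ = (6 - 42)/(51 - 56) ≡ 23/54 mod 59. 54⁻¹ ≡ 47 (mod 59), so λ ≡ 19.
  x = λ² - 56 - 51 = 361 - 107 ≡ 18; y = λ·(56 - 18) - 42 ≡ 31. → (18, 31)
6G: (18, 31) + (51, 6). λ = (6 - 31)/(51 - 18) ≡ 34/33 mod 59. 33⁻¹ ≡ 34 (mod 59), so λ ≡ 35.
  x = λ² - 18 - 51 = 1225 - 69 ≡ 35; y = λ·(18 - 35) - 31 ≡ 23. → (35, 23)
7G: (35, 23) + (51, 6). λ = (6 - 23)/(51 - 35) ≡ 42/16 mod 59. 16⁻¹ ≡ 48 (mod 59) since 16·48 = 768 ≡ 1, so λ ≡ 10.
  x = λ² - 35 - 51 = 100 - 86 ≡ 14; y = λ·(35 - 14) - 23 ≡ 10. → (14, 10)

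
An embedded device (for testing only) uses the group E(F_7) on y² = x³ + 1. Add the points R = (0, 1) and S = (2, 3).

(0, 1) + (2, 3). λ = (3 - 1)/(2 - 0) ≡ 2/2 mod 7. 2⁻¹ ≡ 4 (mod 7), so λ ≡ 1.
  x = λ² - 0 - 2 = 1 - 2 ≡ 6; y = λ·(0 - 6) - 1 ≡ 0. → (6, 0)

(6, 0)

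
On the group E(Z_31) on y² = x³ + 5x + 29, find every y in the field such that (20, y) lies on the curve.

x³ + 5x + 29 = 8129 ≡ 7 (mod 31).
Square roots of 7 mod 31: 10 and 21 (since 10² = 100 ≡ 7).

10, 21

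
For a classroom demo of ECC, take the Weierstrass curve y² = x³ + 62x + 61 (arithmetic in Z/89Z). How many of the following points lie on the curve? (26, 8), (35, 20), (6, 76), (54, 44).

0

(26, 8): 8² ≡ 64, rhs ≡ 25 → off.
(35, 20): 20² ≡ 44, rhs ≡ 72 → off.
(6, 76): 76² ≡ 80, rhs ≡ 26 → off.
(54, 44): 44² ≡ 67, rhs ≡ 50 → off.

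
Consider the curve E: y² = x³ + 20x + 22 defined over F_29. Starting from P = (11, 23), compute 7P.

Repeated addition: build up to 7P.
2P: tangent at (11, 23): λ = (3·11² + 20)/(2·23) ≡ 6/17. 17⁻¹ ≡ 12 (mod 29), so λ ≡ 6·12 ≡ 14.
  x = λ² - 11 - 11 = 196 - 22 ≡ 0; y = λ·(11 - 0) - 23 ≡ 15. → (0, 15)
3P: (0, 15) + (11, 23). λ = (23 - 15)/(11 - 0) ≡ 8/11 mod 29. 11⁻¹ ≡ 8 (mod 29), so λ ≡ 6.
  x = λ² - 0 - 11 = 36 - 11 ≡ 25; y = λ·(0 - 25) - 15 ≡ 9. → (25, 9)
4P: (25, 9) + (11, 23). λ = (23 - 9)/(11 - 25) ≡ 14/15 mod 29. 15⁻¹ ≡ 2 (mod 29) since 15·2 = 30 ≡ 1, so λ ≡ 28.
  x = λ² - 25 - 11 = 784 - 36 ≡ 23; y = λ·(25 - 23) - 9 ≡ 18. → (23, 18)
5P: (23, 18) + (11, 23). λ = (23 - 18)/(11 - 23) ≡ 5/17 mod 29. 17⁻¹ ≡ 12 (mod 29) since 17·12 = 204 ≡ 1, so λ ≡ 2.
  x = λ² - 23 - 11 = 4 - 34 ≡ 28; y = λ·(23 - 28) - 18 ≡ 1. → (28, 1)
6P: (28, 1) + (11, 23). λ = (23 - 1)/(11 - 28) ≡ 22/12 mod 29. 12⁻¹ ≡ 17 (mod 29), so λ ≡ 26.
  x = λ² - 28 - 11 = 676 - 39 ≡ 28; y = λ·(28 - 28) - 1 ≡ 28. → (28, 28)
7P: (28, 28) + (11, 23). λ = (23 - 28)/(11 - 28) ≡ 24/12 mod 29. 12⁻¹ ≡ 17 (mod 29), so λ ≡ 2.
  x = λ² - 28 - 11 = 4 - 39 ≡ 23; y = λ·(28 - 23) - 28 ≡ 11. → (23, 11)

(23, 11)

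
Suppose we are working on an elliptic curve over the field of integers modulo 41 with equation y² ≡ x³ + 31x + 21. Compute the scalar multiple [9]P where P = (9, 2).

(4, 2)

Repeated addition: build up to 9P.
2P: tangent at (9, 2): λ = (3·9² + 31)/(2·2) ≡ 28/4. 4⁻¹ ≡ 31 (mod 41) since 4·31 = 124 ≡ 1, so λ ≡ 28·31 ≡ 7.
  x = λ² - 9 - 9 = 49 - 18 ≡ 31; y = λ·(9 - 31) - 2 ≡ 8. → (31, 8)
3P: (31, 8) + (9, 2). λ = (2 - 8)/(9 - 31) ≡ 35/19 mod 41. 19⁻¹ ≡ 13 (mod 41), so λ ≡ 4.
  x = λ² - 31 - 9 = 16 - 40 ≡ 17; y = λ·(31 - 17) - 8 ≡ 7. → (17, 7)
4P: (17, 7) + (9, 2). λ = (2 - 7)/(9 - 17) ≡ 36/33 mod 41. 33⁻¹ ≡ 5 (mod 41) since 33·5 = 165 ≡ 1, so λ ≡ 16.
  x = λ² - 17 - 9 = 256 - 26 ≡ 25; y = λ·(17 - 25) - 7 ≡ 29. → (25, 29)
5P: (25, 29) + (9, 2). λ = (2 - 29)/(9 - 25) ≡ 14/25 mod 41. 25⁻¹ ≡ 23 (mod 41), so λ ≡ 35.
  x = λ² - 25 - 9 = 1225 - 34 ≡ 2; y = λ·(25 - 2) - 29 ≡ 38. → (2, 38)
6P: (2, 38) + (9, 2). λ = (2 - 38)/(9 - 2) ≡ 5/7 mod 41. 7⁻¹ ≡ 6 (mod 41) since 7·6 = 42 ≡ 1, so λ ≡ 30.
  x = λ² - 2 - 9 = 900 - 11 ≡ 28; y = λ·(2 - 28) - 38 ≡ 2. → (28, 2)
7P: (28, 2) + (9, 2). λ = (2 - 2)/(9 - 28) ≡ 0/22 mod 41. 22⁻¹ ≡ 28 (mod 41), so λ ≡ 0.
  x = λ² - 28 - 9 = 0 - 37 ≡ 4; y = λ·(28 - 4) - 2 ≡ 39. → (4, 39)
8P: (4, 39) + (9, 2). λ = (2 - 39)/(9 - 4) ≡ 4/5 mod 41. 5⁻¹ ≡ 33 (mod 41), so λ ≡ 9.
  x = λ² - 4 - 9 = 81 - 13 ≡ 27; y = λ·(4 - 27) - 39 ≡ 0. → (27, 0)
9P: (27, 0) + (9, 2). λ = (2 - 0)/(9 - 27) ≡ 2/23 mod 41. 23⁻¹ ≡ 25 (mod 41), so λ ≡ 9.
  x = λ² - 27 - 9 = 81 - 36 ≡ 4; y = λ·(27 - 4) - 0 ≡ 2. → (4, 2)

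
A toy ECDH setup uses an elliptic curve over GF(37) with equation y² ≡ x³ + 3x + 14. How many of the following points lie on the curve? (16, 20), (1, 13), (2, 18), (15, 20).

(16, 20): 20² ≡ 30, rhs ≡ 14 → off.
(1, 13): 13² ≡ 21, rhs ≡ 18 → off.
(2, 18): 18² ≡ 28, rhs ≡ 28 → on.
(15, 20): 20² ≡ 30, rhs ≡ 30 → on.

2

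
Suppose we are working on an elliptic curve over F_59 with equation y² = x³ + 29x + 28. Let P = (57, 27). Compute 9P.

Double-and-add on 9 = (1001)₂. Start with P = (57, 27) for the leading 1-bit.
double: tangent at (57, 27): λ = (3·57² + 29)/(2·27) ≡ 41/54. 54⁻¹ ≡ 47 (mod 59), so λ ≡ 41·47 ≡ 39.
  x = λ² - 57 - 57 = 1521 - 114 ≡ 50; y = λ·(57 - 50) - 27 ≡ 10. → (50, 10)
double: tangent at (50, 10): λ = (3·50² + 29)/(2·10) ≡ 36/20. 20⁻¹ ≡ 3 (mod 59), so λ ≡ 36·3 ≡ 49.
  x = λ² - 50 - 50 = 2401 - 100 ≡ 0; y = λ·(50 - 0) - 10 ≡ 21. → (0, 21)
double: tangent at (0, 21): λ = (3·0² + 29)/(2·21) ≡ 29/42. 42⁻¹ ≡ 52 (mod 59), so λ ≡ 29·52 ≡ 33.
  x = λ² - 0 - 0 = 1089 - 0 ≡ 27; y = λ·(0 - 27) - 21 ≡ 32. → (27, 32)
add P: (27, 32) + (57, 27). λ = (27 - 32)/(57 - 27) ≡ 54/30 mod 59. 30⁻¹ ≡ 2 (mod 59) since 30·2 = 60 ≡ 1, so λ ≡ 49.
  x = λ² - 27 - 57 = 2401 - 84 ≡ 16; y = λ·(27 - 16) - 32 ≡ 35. → (16, 35)

(16, 35)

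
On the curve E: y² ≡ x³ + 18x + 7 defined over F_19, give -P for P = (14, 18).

(14, 1)

-(14, 18) = (14, -18 mod 19) = (14, 1).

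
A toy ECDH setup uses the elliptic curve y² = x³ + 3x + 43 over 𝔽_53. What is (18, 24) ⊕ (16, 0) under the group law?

(18, 24) + (16, 0). λ = (0 - 24)/(16 - 18) ≡ 29/51 mod 53. 51⁻¹ ≡ 26 (mod 53), so λ ≡ 12.
  x = λ² - 18 - 16 = 144 - 34 ≡ 4; y = λ·(18 - 4) - 24 ≡ 38. → (4, 38)

(4, 38)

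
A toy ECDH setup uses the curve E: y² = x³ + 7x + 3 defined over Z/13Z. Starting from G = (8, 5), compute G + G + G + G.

Repeated addition: build up to 4G.
2G: tangent at (8, 5): λ = (3·8² + 7)/(2·5) ≡ 4/10. 10⁻¹ ≡ 4 (mod 13), so λ ≡ 4·4 ≡ 3.
  x = λ² - 8 - 8 = 9 - 16 ≡ 6; y = λ·(8 - 6) - 5 ≡ 1. → (6, 1)
3G: (6, 1) + (8, 5). λ = (5 - 1)/(8 - 6) ≡ 4/2 mod 13. 2⁻¹ ≡ 7 (mod 13) since 2·7 = 14 ≡ 1, so λ ≡ 2.
  x = λ² - 6 - 8 = 4 - 14 ≡ 3; y = λ·(6 - 3) - 1 ≡ 5. → (3, 5)
4G: (3, 5) + (8, 5). λ = (5 - 5)/(8 - 3) ≡ 0/5 mod 13. 5⁻¹ ≡ 8 (mod 13) since 5·8 = 40 ≡ 1, so λ ≡ 0.
  x = λ² - 3 - 8 = 0 - 11 ≡ 2; y = λ·(3 - 2) - 5 ≡ 8. → (2, 8)

(2, 8)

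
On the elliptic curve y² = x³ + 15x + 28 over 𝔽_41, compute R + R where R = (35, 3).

(12, 38)

tangent at (35, 3): λ = (3·35² + 15)/(2·3) ≡ 0/6. 6⁻¹ ≡ 7 (mod 41), so λ ≡ 0·7 ≡ 0.
  x = λ² - 35 - 35 = 0 - 70 ≡ 12; y = λ·(35 - 12) - 3 ≡ 38. → (12, 38)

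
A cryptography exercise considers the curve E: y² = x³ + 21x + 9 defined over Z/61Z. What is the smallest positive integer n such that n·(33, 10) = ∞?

2P: tangent at (33, 10): λ = (3·33² + 21)/(2·10) ≡ 55/20. 20⁻¹ ≡ 58 (mod 61), so λ ≡ 55·58 ≡ 18.
  x = λ² - 33 - 33 = 324 - 66 ≡ 14; y = λ·(33 - 14) - 10 ≡ 27. → (14, 27)
3P: (14, 27) + (33, 10). λ = (10 - 27)/(33 - 14) ≡ 44/19 mod 61. 19⁻¹ ≡ 45 (mod 61), so λ ≡ 28.
  x = λ² - 14 - 33 = 784 - 47 ≡ 5; y = λ·(14 - 5) - 27 ≡ 42. → (5, 42)
4P: (5, 42) + (33, 10). λ = (10 - 42)/(33 - 5) ≡ 29/28 mod 61. 28⁻¹ ≡ 24 (mod 61), so λ ≡ 25.
  x = λ² - 5 - 33 = 625 - 38 ≡ 38; y = λ·(5 - 38) - 42 ≡ 48. → (38, 48)
5P: (38, 48) + (33, 10). λ = (10 - 48)/(33 - 38) ≡ 23/56 mod 61. 56⁻¹ ≡ 12 (mod 61), so λ ≡ 32.
  x = λ² - 38 - 33 = 1024 - 71 ≡ 38; y = λ·(38 - 38) - 48 ≡ 13. → (38, 13)
6P: (38, 13) + (33, 10). λ = (10 - 13)/(33 - 38) ≡ 58/56 mod 61. 56⁻¹ ≡ 12 (mod 61) since 56·12 = 672 ≡ 1, so λ ≡ 25.
  x = λ² - 38 - 33 = 625 - 71 ≡ 5; y = λ·(38 - 5) - 13 ≡ 19. → (5, 19)
7P: (5, 19) + (33, 10). λ = (10 - 19)/(33 - 5) ≡ 52/28 mod 61. 28⁻¹ ≡ 24 (mod 61), so λ ≡ 28.
  x = λ² - 5 - 33 = 784 - 38 ≡ 14; y = λ·(5 - 14) - 19 ≡ 34. → (14, 34)
8P: (14, 34) + (33, 10). λ = (10 - 34)/(33 - 14) ≡ 37/19 mod 61. 19⁻¹ ≡ 45 (mod 61), so λ ≡ 18.
  x = λ² - 14 - 33 = 324 - 47 ≡ 33; y = λ·(14 - 33) - 34 ≡ 51. → (33, 51)
9P: (33, 51) + (33, 10): same x and y₁ ≡ -y₂, so the sum is ∞.
9P = ∞, so the order is 9.

9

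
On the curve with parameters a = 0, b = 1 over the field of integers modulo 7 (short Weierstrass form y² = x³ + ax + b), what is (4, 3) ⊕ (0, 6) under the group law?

(4, 4)

(4, 3) + (0, 6). λ = (6 - 3)/(0 - 4) ≡ 3/3 mod 7. 3⁻¹ ≡ 5 (mod 7) since 3·5 = 15 ≡ 1, so λ ≡ 1.
  x = λ² - 4 - 0 = 1 - 4 ≡ 4; y = λ·(4 - 4) - 3 ≡ 4. → (4, 4)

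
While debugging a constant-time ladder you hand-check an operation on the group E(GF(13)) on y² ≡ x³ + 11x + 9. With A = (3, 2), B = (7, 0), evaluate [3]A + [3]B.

(7, 0)

First 3A:
Repeated addition: build up to 3A.
2A: tangent at (3, 2): λ = (3·3² + 11)/(2·2) ≡ 12/4. 4⁻¹ ≡ 10 (mod 13), so λ ≡ 12·10 ≡ 3.
  x = λ² - 3 - 3 = 9 - 6 ≡ 3; y = λ·(3 - 3) - 2 ≡ 11. → (3, 11)
3A: (3, 11) + (3, 2): same x and y₁ ≡ -y₂, so the sum is the point at infinity.
3A = the point at infinity.
Next 3B:
Repeated addition: build up to 3B.
2B: (7, 0) + (7, 0): same x and y₁ ≡ -y₂, so the sum is the point at infinity.
3B: the point at infinity + (7, 0) = (7, 0) (identity).
3B = (7, 0).
Finally 3A + 3B:
the point at infinity + (7, 0) = (7, 0) (identity).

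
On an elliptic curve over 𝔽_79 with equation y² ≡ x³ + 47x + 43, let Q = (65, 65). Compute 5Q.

(65, 65)

Double-and-add on 5 = (101)₂. Start with Q = (65, 65) for the leading 1-bit.
double: tangent at (65, 65): λ = (3·65² + 47)/(2·65) ≡ 3/51. 51⁻¹ ≡ 31 (mod 79) since 51·31 = 1581 ≡ 1, so λ ≡ 3·31 ≡ 14.
  x = λ² - 65 - 65 = 196 - 130 ≡ 66; y = λ·(65 - 66) - 65 ≡ 0. → (66, 0)
double: (66, 0) + (66, 0): same x and y₁ ≡ -y₂, so the sum is ∞.
add Q: ∞ + (65, 65) = (65, 65) (identity).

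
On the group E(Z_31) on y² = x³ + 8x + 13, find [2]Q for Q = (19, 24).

tangent at (19, 24): λ = (3·19² + 8)/(2·24) ≡ 6/17. 17⁻¹ ≡ 11 (mod 31), so λ ≡ 6·11 ≡ 4.
  x = λ² - 19 - 19 = 16 - 38 ≡ 9; y = λ·(19 - 9) - 24 ≡ 16. → (9, 16)

(9, 16)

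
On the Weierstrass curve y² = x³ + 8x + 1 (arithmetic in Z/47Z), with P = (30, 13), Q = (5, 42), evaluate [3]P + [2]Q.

First 3P:
Repeated addition: build up to 3P.
2P: tangent at (30, 13): λ = (3·30² + 8)/(2·13) ≡ 29/26. 26⁻¹ ≡ 38 (mod 47) since 26·38 = 988 ≡ 1, so λ ≡ 29·38 ≡ 21.
  x = λ² - 30 - 30 = 441 - 60 ≡ 5; y = λ·(30 - 5) - 13 ≡ 42. → (5, 42)
3P: (5, 42) + (30, 13). λ = (13 - 42)/(30 - 5) ≡ 18/25 mod 47. 25⁻¹ ≡ 32 (mod 47) since 25·32 = 800 ≡ 1, so λ ≡ 12.
  x = λ² - 5 - 30 = 144 - 35 ≡ 15; y = λ·(5 - 15) - 42 ≡ 26. → (15, 26)
3P = (15, 26).
Next 2Q:
Repeated addition: build up to 2Q.
2Q: tangent at (5, 42): λ = (3·5² + 8)/(2·42) ≡ 36/37. 37⁻¹ ≡ 14 (mod 47), so λ ≡ 36·14 ≡ 34.
  x = λ² - 5 - 5 = 1156 - 10 ≡ 18; y = λ·(5 - 18) - 42 ≡ 33. → (18, 33)
2Q = (18, 33).
Finally 3P + 2Q:
(15, 26) + (18, 33). λ = (33 - 26)/(18 - 15) ≡ 7/3 mod 47. 3⁻¹ ≡ 16 (mod 47) since 3·16 = 48 ≡ 1, so λ ≡ 18.
  x = λ² - 15 - 18 = 324 - 33 ≡ 9; y = λ·(15 - 9) - 26 ≡ 35. → (9, 35)

(9, 35)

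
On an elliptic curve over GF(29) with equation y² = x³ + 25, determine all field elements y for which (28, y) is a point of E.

x³ + 0x + 25 = 21977 ≡ 24 (mod 29).
Square roots of 24 mod 29: 13 and 16 (since 13² = 169 ≡ 24).

13, 16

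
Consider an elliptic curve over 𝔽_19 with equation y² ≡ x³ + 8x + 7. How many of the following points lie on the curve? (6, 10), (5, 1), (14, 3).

(6, 10): 10² ≡ 5, rhs ≡ 5 → on.
(5, 1): 1² ≡ 1, rhs ≡ 1 → on.
(14, 3): 3² ≡ 9, rhs ≡ 13 → off.

2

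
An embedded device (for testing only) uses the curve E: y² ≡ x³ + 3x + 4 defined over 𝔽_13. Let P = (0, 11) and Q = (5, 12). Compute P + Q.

(7, 11)

(0, 11) + (5, 12). λ = (12 - 11)/(5 - 0) ≡ 1/5 mod 13. 5⁻¹ ≡ 8 (mod 13), so λ ≡ 8.
  x = λ² - 0 - 5 = 64 - 5 ≡ 7; y = λ·(0 - 7) - 11 ≡ 11. → (7, 11)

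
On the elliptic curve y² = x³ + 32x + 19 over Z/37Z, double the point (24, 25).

(10, 9)

tangent at (24, 25): λ = (3·24² + 32)/(2·25) ≡ 21/13. 13⁻¹ ≡ 20 (mod 37), so λ ≡ 21·20 ≡ 13.
  x = λ² - 24 - 24 = 169 - 48 ≡ 10; y = λ·(24 - 10) - 25 ≡ 9. → (10, 9)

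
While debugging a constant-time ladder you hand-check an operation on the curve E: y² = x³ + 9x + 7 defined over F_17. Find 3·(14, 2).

Write P = (14, 2).
Repeated addition: build up to 3P.
2P: tangent at (14, 2): λ = (3·14² + 9)/(2·2) ≡ 2/4. 4⁻¹ ≡ 13 (mod 17) since 4·13 = 52 ≡ 1, so λ ≡ 2·13 ≡ 9.
  x = λ² - 14 - 14 = 81 - 28 ≡ 2; y = λ·(14 - 2) - 2 ≡ 4. → (2, 4)
3P: (2, 4) + (14, 2). λ = (2 - 4)/(14 - 2) ≡ 15/12 mod 17. 12⁻¹ ≡ 10 (mod 17), so λ ≡ 14.
  x = λ² - 2 - 14 = 196 - 16 ≡ 10; y = λ·(2 - 10) - 4 ≡ 3. → (10, 3)

(10, 3)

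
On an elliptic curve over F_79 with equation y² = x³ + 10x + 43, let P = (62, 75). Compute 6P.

Repeated addition: build up to 6P.
2P: tangent at (62, 75): λ = (3·62² + 10)/(2·75) ≡ 8/71. 71⁻¹ ≡ 69 (mod 79), so λ ≡ 8·69 ≡ 78.
  x = λ² - 62 - 62 = 6084 - 124 ≡ 35; y = λ·(62 - 35) - 75 ≡ 56. → (35, 56)
3P: (35, 56) + (62, 75). λ = (75 - 56)/(62 - 35) ≡ 19/27 mod 79. 27⁻¹ ≡ 41 (mod 79), so λ ≡ 68.
  x = λ² - 35 - 62 = 4624 - 97 ≡ 24; y = λ·(35 - 24) - 56 ≡ 60. → (24, 60)
4P: (24, 60) + (62, 75). λ = (75 - 60)/(62 - 24) ≡ 15/38 mod 79. 38⁻¹ ≡ 52 (mod 79), so λ ≡ 69.
  x = λ² - 24 - 62 = 4761 - 86 ≡ 14; y = λ·(24 - 14) - 60 ≡ 77. → (14, 77)
5P: (14, 77) + (62, 75). λ = (75 - 77)/(62 - 14) ≡ 77/48 mod 79. 48⁻¹ ≡ 28 (mod 79), so λ ≡ 23.
  x = λ² - 14 - 62 = 529 - 76 ≡ 58; y = λ·(14 - 58) - 77 ≡ 17. → (58, 17)
6P: (58, 17) + (62, 75). λ = (75 - 17)/(62 - 58) ≡ 58/4 mod 79. 4⁻¹ ≡ 20 (mod 79), so λ ≡ 54.
  x = λ² - 58 - 62 = 2916 - 120 ≡ 31; y = λ·(58 - 31) - 17 ≡ 19. → (31, 19)

(31, 19)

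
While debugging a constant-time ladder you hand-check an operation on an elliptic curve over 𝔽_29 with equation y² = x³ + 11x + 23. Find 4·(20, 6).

(11, 5)

Write P = (20, 6).
Repeated addition: build up to 4P.
2P: tangent at (20, 6): λ = (3·20² + 11)/(2·6) ≡ 22/12. 12⁻¹ ≡ 17 (mod 29), so λ ≡ 22·17 ≡ 26.
  x = λ² - 20 - 20 = 676 - 40 ≡ 27; y = λ·(20 - 27) - 6 ≡ 15. → (27, 15)
3P: (27, 15) + (20, 6). λ = (6 - 15)/(20 - 27) ≡ 20/22 mod 29. 22⁻¹ ≡ 4 (mod 29), so λ ≡ 22.
  x = λ² - 27 - 20 = 484 - 47 ≡ 2; y = λ·(27 - 2) - 15 ≡ 13. → (2, 13)
4P: (2, 13) + (20, 6). λ = (6 - 13)/(20 - 2) ≡ 22/18 mod 29. 18⁻¹ ≡ 21 (mod 29), so λ ≡ 27.
  x = λ² - 2 - 20 = 729 - 22 ≡ 11; y = λ·(2 - 11) - 13 ≡ 5. → (11, 5)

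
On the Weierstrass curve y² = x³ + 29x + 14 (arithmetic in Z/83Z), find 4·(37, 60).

(17, 78)

Write Q = (37, 60).
Double-and-add on 4 = (100)₂. Start with Q = (37, 60) for the leading 1-bit.
double: tangent at (37, 60): λ = (3·37² + 29)/(2·60) ≡ 69/37. 37⁻¹ ≡ 9 (mod 83), so λ ≡ 69·9 ≡ 40.
  x = λ² - 37 - 37 = 1600 - 74 ≡ 32; y = λ·(37 - 32) - 60 ≡ 57. → (32, 57)
double: tangent at (32, 57): λ = (3·32² + 29)/(2·57) ≡ 30/31. 31⁻¹ ≡ 75 (mod 83) since 31·75 = 2325 ≡ 1, so λ ≡ 30·75 ≡ 9.
  x = λ² - 32 - 32 = 81 - 64 ≡ 17; y = λ·(32 - 17) - 57 ≡ 78. → (17, 78)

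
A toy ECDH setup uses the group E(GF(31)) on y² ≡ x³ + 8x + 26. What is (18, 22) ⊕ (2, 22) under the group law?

(18, 22) + (2, 22). λ = (22 - 22)/(2 - 18) ≡ 0/15 mod 31. 15⁻¹ ≡ 29 (mod 31), so λ ≡ 0.
  x = λ² - 18 - 2 = 0 - 20 ≡ 11; y = λ·(18 - 11) - 22 ≡ 9. → (11, 9)

(11, 9)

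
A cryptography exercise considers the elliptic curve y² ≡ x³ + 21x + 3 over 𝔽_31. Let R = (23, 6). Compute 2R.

tangent at (23, 6): λ = (3·23² + 21)/(2·6) ≡ 27/12. 12⁻¹ ≡ 13 (mod 31), so λ ≡ 27·13 ≡ 10.
  x = λ² - 23 - 23 = 100 - 46 ≡ 23; y = λ·(23 - 23) - 6 ≡ 25. → (23, 25)

(23, 25)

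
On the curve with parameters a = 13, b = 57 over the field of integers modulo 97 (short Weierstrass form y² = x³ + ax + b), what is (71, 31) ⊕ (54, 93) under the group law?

(87, 73)

(71, 31) + (54, 93). λ = (93 - 31)/(54 - 71) ≡ 62/80 mod 97. 80⁻¹ ≡ 57 (mod 97) since 80·57 = 4560 ≡ 1, so λ ≡ 42.
  x = λ² - 71 - 54 = 1764 - 125 ≡ 87; y = λ·(71 - 87) - 31 ≡ 73. → (87, 73)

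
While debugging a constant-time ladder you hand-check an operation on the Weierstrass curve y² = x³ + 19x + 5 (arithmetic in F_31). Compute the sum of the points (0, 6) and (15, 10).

(18, 14)

(0, 6) + (15, 10). λ = (10 - 6)/(15 - 0) ≡ 4/15 mod 31. 15⁻¹ ≡ 29 (mod 31), so λ ≡ 23.
  x = λ² - 0 - 15 = 529 - 15 ≡ 18; y = λ·(0 - 18) - 6 ≡ 14. → (18, 14)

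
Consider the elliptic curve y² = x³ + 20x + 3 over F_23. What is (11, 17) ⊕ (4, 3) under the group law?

(11, 17) + (4, 3). λ = (3 - 17)/(4 - 11) ≡ 9/16 mod 23. 16⁻¹ ≡ 13 (mod 23), so λ ≡ 2.
  x = λ² - 11 - 4 = 4 - 15 ≡ 12; y = λ·(11 - 12) - 17 ≡ 4. → (12, 4)

(12, 4)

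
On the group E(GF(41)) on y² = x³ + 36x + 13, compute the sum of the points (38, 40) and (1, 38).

(38, 40) + (1, 38). λ = (38 - 40)/(1 - 38) ≡ 39/4 mod 41. 4⁻¹ ≡ 31 (mod 41), so λ ≡ 20.
  x = λ² - 38 - 1 = 400 - 39 ≡ 33; y = λ·(38 - 33) - 40 ≡ 19. → (33, 19)

(33, 19)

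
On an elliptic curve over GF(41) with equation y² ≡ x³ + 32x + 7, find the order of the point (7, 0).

2P: (7, 0) + (7, 0): same x and y₁ ≡ -y₂, so the sum is ∞.
2P = ∞, so the order is 2.

2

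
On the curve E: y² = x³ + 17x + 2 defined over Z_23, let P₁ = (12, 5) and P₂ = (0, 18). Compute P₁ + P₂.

(12, 5) + (0, 18). λ = (18 - 5)/(0 - 12) ≡ 13/11 mod 23. 11⁻¹ ≡ 21 (mod 23), so λ ≡ 20.
  x = λ² - 12 - 0 = 400 - 12 ≡ 20; y = λ·(12 - 20) - 5 ≡ 19. → (20, 19)

(20, 19)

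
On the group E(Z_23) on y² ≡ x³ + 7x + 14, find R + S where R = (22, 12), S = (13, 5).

(22, 12) + (13, 5). λ = (5 - 12)/(13 - 22) ≡ 16/14 mod 23. 14⁻¹ ≡ 5 (mod 23), so λ ≡ 11.
  x = λ² - 22 - 13 = 121 - 35 ≡ 17; y = λ·(22 - 17) - 12 ≡ 20. → (17, 20)

(17, 20)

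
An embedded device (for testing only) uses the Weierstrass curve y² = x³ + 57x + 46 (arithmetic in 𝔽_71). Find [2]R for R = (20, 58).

tangent at (20, 58): λ = (3·20² + 57)/(2·58) ≡ 50/45. 45⁻¹ ≡ 30 (mod 71) since 45·30 = 1350 ≡ 1, so λ ≡ 50·30 ≡ 9.
  x = λ² - 20 - 20 = 81 - 40 ≡ 41; y = λ·(20 - 41) - 58 ≡ 37. → (41, 37)

(41, 37)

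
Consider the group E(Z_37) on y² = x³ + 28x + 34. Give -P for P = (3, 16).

-(3, 16) = (3, -16 mod 37) = (3, 21).

(3, 21)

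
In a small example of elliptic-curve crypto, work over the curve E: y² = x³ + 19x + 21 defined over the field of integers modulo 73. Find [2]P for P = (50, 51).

(46, 22)

tangent at (50, 51): λ = (3·50² + 19)/(2·51) ≡ 0/29. 29⁻¹ ≡ 68 (mod 73) since 29·68 = 1972 ≡ 1, so λ ≡ 0·68 ≡ 0.
  x = λ² - 50 - 50 = 0 - 100 ≡ 46; y = λ·(50 - 46) - 51 ≡ 22. → (46, 22)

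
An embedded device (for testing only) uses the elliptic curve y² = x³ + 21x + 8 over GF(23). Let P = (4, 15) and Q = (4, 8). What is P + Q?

O

The two points share x = 4 and their y-coordinates satisfy 15 + 8 ≡ 0 (mod 23), so they are inverses. Their sum is 𝒪.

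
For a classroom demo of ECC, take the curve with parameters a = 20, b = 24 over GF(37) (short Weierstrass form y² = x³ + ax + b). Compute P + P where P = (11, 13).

tangent at (11, 13): λ = (3·11² + 20)/(2·13) ≡ 13/26. 26⁻¹ ≡ 10 (mod 37), so λ ≡ 13·10 ≡ 19.
  x = λ² - 11 - 11 = 361 - 22 ≡ 6; y = λ·(11 - 6) - 13 ≡ 8. → (6, 8)

(6, 8)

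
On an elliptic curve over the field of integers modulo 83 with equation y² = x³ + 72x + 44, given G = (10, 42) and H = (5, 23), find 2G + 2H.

First 2G:
Repeated addition: build up to 2G.
2G: tangent at (10, 42): λ = (3·10² + 72)/(2·42) ≡ 40/1. 1⁻¹ ≡ 1 (mod 83) since 1·1 = 1 ≡ 1, so λ ≡ 40·1 ≡ 40.
  x = λ² - 10 - 10 = 1600 - 20 ≡ 3; y = λ·(10 - 3) - 42 ≡ 72. → (3, 72)
2G = (3, 72).
Next 2H:
Repeated addition: build up to 2H.
2H: tangent at (5, 23): λ = (3·5² + 72)/(2·23) ≡ 64/46. 46⁻¹ ≡ 74 (mod 83), so λ ≡ 64·74 ≡ 5.
  x = λ² - 5 - 5 = 25 - 10 ≡ 15; y = λ·(5 - 15) - 23 ≡ 10. → (15, 10)
2H = (15, 10).
Finally 2G + 2H:
(3, 72) + (15, 10). λ = (10 - 72)/(15 - 3) ≡ 21/12 mod 83. 12⁻¹ ≡ 7 (mod 83) since 12·7 = 84 ≡ 1, so λ ≡ 64.
  x = λ² - 3 - 15 = 4096 - 18 ≡ 11; y = λ·(3 - 11) - 72 ≡ 80. → (11, 80)

(11, 80)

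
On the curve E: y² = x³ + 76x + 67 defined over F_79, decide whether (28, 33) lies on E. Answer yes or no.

y² = 33² ≡ 62; x³ + 76x + 67 = 24147 ≡ 52 (mod 79). 62 ≠ 52.

no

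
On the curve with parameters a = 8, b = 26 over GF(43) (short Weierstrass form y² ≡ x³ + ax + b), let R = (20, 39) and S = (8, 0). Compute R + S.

(20, 39) + (8, 0). λ = (0 - 39)/(8 - 20) ≡ 4/31 mod 43. 31⁻¹ ≡ 25 (mod 43), so λ ≡ 14.
  x = λ² - 20 - 8 = 196 - 28 ≡ 39; y = λ·(20 - 39) - 39 ≡ 39. → (39, 39)

(39, 39)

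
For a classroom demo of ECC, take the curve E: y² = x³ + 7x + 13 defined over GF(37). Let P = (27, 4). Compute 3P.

(16, 15)

Repeated addition: build up to 3P.
2P: tangent at (27, 4): λ = (3·27² + 7)/(2·4) ≡ 11/8. 8⁻¹ ≡ 14 (mod 37) since 8·14 = 112 ≡ 1, so λ ≡ 11·14 ≡ 6.
  x = λ² - 27 - 27 = 36 - 54 ≡ 19; y = λ·(27 - 19) - 4 ≡ 7. → (19, 7)
3P: (19, 7) + (27, 4). λ = (4 - 7)/(27 - 19) ≡ 34/8 mod 37. 8⁻¹ ≡ 14 (mod 37) since 8·14 = 112 ≡ 1, so λ ≡ 32.
  x = λ² - 19 - 27 = 1024 - 46 ≡ 16; y = λ·(19 - 16) - 7 ≡ 15. → (16, 15)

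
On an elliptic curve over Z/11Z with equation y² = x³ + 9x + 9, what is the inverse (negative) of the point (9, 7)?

(9, 4)

-(9, 7) = (9, -7 mod 11) = (9, 4).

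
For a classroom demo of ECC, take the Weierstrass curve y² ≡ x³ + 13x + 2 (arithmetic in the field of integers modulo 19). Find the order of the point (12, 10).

10

2P: tangent at (12, 10): λ = (3·12² + 13)/(2·10) ≡ 8/1. 1⁻¹ ≡ 1 (mod 19), so λ ≡ 8·1 ≡ 8.
  x = λ² - 12 - 12 = 64 - 24 ≡ 2; y = λ·(12 - 2) - 10 ≡ 13. → (2, 13)
3P: (2, 13) + (12, 10). λ = (10 - 13)/(12 - 2) ≡ 16/10 mod 19. 10⁻¹ ≡ 2 (mod 19), so λ ≡ 13.
  x = λ² - 2 - 12 = 169 - 14 ≡ 3; y = λ·(2 - 3) - 13 ≡ 12. → (3, 12)
4P: (3, 12) + (12, 10). λ = (10 - 12)/(12 - 3) ≡ 17/9 mod 19. 9⁻¹ ≡ 17 (mod 19), so λ ≡ 4.
  x = λ² - 3 - 12 = 16 - 15 ≡ 1; y = λ·(3 - 1) - 12 ≡ 15. → (1, 15)
5P: (1, 15) + (12, 10). λ = (10 - 15)/(12 - 1) ≡ 14/11 mod 19. 11⁻¹ ≡ 7 (mod 19) since 11·7 = 77 ≡ 1, so λ ≡ 3.
  x = λ² - 1 - 12 = 9 - 13 ≡ 15; y = λ·(1 - 15) - 15 ≡ 0. → (15, 0)
6P: (15, 0) + (12, 10). λ = (10 - 0)/(12 - 15) ≡ 10/16 mod 19. 16⁻¹ ≡ 6 (mod 19) since 16·6 = 96 ≡ 1, so λ ≡ 3.
  x = λ² - 15 - 12 = 9 - 27 ≡ 1; y = λ·(15 - 1) - 0 ≡ 4. → (1, 4)
7P: (1, 4) + (12, 10). λ = (10 - 4)/(12 - 1) ≡ 6/11 mod 19. 11⁻¹ ≡ 7 (mod 19), so λ ≡ 4.
  x = λ² - 1 - 12 = 16 - 13 ≡ 3; y = λ·(1 - 3) - 4 ≡ 7. → (3, 7)
8P: (3, 7) + (12, 10). λ = (10 - 7)/(12 - 3) ≡ 3/9 mod 19. 9⁻¹ ≡ 17 (mod 19), so λ ≡ 13.
  x = λ² - 3 - 12 = 169 - 15 ≡ 2; y = λ·(3 - 2) - 7 ≡ 6. → (2, 6)
9P: (2, 6) + (12, 10). λ = (10 - 6)/(12 - 2) ≡ 4/10 mod 19. 10⁻¹ ≡ 2 (mod 19), so λ ≡ 8.
  x = λ² - 2 - 12 = 64 - 14 ≡ 12; y = λ·(2 - 12) - 6 ≡ 9. → (12, 9)
10P: (12, 9) + (12, 10): same x and y₁ ≡ -y₂, so the sum is O.
10P = O, so the order is 10.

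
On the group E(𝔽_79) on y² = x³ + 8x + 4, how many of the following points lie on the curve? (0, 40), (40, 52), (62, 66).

(0, 40): 40² ≡ 20, rhs ≡ 4 → off.
(40, 52): 52² ≡ 18, rhs ≡ 18 → on.
(62, 66): 66² ≡ 11, rhs ≡ 11 → on.

2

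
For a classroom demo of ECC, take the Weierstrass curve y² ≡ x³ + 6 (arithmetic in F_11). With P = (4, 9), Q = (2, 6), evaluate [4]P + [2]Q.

(8, 1)

First 4P:
Repeated addition: build up to 4P.
2P: tangent at (4, 9): λ = (3·4² + 0)/(2·9) ≡ 4/7. 7⁻¹ ≡ 8 (mod 11), so λ ≡ 4·8 ≡ 10.
  x = λ² - 4 - 4 = 100 - 8 ≡ 4; y = λ·(4 - 4) - 9 ≡ 2. → (4, 2)
3P: (4, 2) + (4, 9): same x and y₁ ≡ -y₂, so the sum is O.
4P: O + (4, 9) = (4, 9) (identity).
4P = (4, 9).
Next 2Q:
Repeated addition: build up to 2Q.
2Q: tangent at (2, 6): λ = (3·2² + 0)/(2·6) ≡ 1/1. 1⁻¹ ≡ 1 (mod 11) since 1·1 = 1 ≡ 1, so λ ≡ 1·1 ≡ 1.
  x = λ² - 2 - 2 = 1 - 4 ≡ 8; y = λ·(2 - 8) - 6 ≡ 10. → (8, 10)
2Q = (8, 10).
Finally 4P + 2Q:
(4, 9) + (8, 10). λ = (10 - 9)/(8 - 4) ≡ 1/4 mod 11. 4⁻¹ ≡ 3 (mod 11), so λ ≡ 3.
  x = λ² - 4 - 8 = 9 - 12 ≡ 8; y = λ·(4 - 8) - 9 ≡ 1. → (8, 1)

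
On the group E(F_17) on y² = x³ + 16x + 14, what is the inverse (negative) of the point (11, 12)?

(11, 5)

-(11, 12) = (11, -12 mod 17) = (11, 5).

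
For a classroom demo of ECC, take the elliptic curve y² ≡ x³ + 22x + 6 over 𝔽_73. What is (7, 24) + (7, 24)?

(63, 10)

tangent at (7, 24): λ = (3·7² + 22)/(2·24) ≡ 23/48. 48⁻¹ ≡ 35 (mod 73) since 48·35 = 1680 ≡ 1, so λ ≡ 23·35 ≡ 2.
  x = λ² - 7 - 7 = 4 - 14 ≡ 63; y = λ·(7 - 63) - 24 ≡ 10. → (63, 10)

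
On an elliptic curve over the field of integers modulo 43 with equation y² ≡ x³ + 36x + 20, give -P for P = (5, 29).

-(5, 29) = (5, -29 mod 43) = (5, 14).

(5, 14)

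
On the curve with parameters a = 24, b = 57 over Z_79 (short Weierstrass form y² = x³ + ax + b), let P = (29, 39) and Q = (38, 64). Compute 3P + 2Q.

(29, 40)

First 3P:
Repeated addition: build up to 3P.
2P: tangent at (29, 39): λ = (3·29² + 24)/(2·39) ≡ 19/78. 78⁻¹ ≡ 78 (mod 79), so λ ≡ 19·78 ≡ 60.
  x = λ² - 29 - 29 = 3600 - 58 ≡ 66; y = λ·(29 - 66) - 39 ≡ 32. → (66, 32)
3P: (66, 32) + (29, 39). λ = (39 - 32)/(29 - 66) ≡ 7/42 mod 79. 42⁻¹ ≡ 32 (mod 79) since 42·32 = 1344 ≡ 1, so λ ≡ 66.
  x = λ² - 66 - 29 = 4356 - 95 ≡ 74; y = λ·(66 - 74) - 32 ≡ 72. → (74, 72)
3P = (74, 72).
Next 2Q:
Repeated addition: build up to 2Q.
2Q: tangent at (38, 64): λ = (3·38² + 24)/(2·64) ≡ 11/49. 49⁻¹ ≡ 50 (mod 79), so λ ≡ 11·50 ≡ 76.
  x = λ² - 38 - 38 = 5776 - 76 ≡ 12; y = λ·(38 - 12) - 64 ≡ 16. → (12, 16)
2Q = (12, 16).
Finally 3P + 2Q:
(74, 72) + (12, 16). λ = (16 - 72)/(12 - 74) ≡ 23/17 mod 79. 17⁻¹ ≡ 14 (mod 79), so λ ≡ 6.
  x = λ² - 74 - 12 = 36 - 86 ≡ 29; y = λ·(74 - 29) - 72 ≡ 40. → (29, 40)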